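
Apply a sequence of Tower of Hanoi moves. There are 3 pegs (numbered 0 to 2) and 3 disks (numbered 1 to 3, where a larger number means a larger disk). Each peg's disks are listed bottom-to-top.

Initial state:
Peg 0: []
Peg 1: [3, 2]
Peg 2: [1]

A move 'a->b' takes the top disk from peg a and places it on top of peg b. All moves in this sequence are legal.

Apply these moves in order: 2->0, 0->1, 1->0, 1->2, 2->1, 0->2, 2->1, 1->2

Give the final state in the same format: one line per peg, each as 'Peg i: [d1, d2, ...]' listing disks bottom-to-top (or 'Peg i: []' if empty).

Answer: Peg 0: []
Peg 1: [3, 2]
Peg 2: [1]

Derivation:
After move 1 (2->0):
Peg 0: [1]
Peg 1: [3, 2]
Peg 2: []

After move 2 (0->1):
Peg 0: []
Peg 1: [3, 2, 1]
Peg 2: []

After move 3 (1->0):
Peg 0: [1]
Peg 1: [3, 2]
Peg 2: []

After move 4 (1->2):
Peg 0: [1]
Peg 1: [3]
Peg 2: [2]

After move 5 (2->1):
Peg 0: [1]
Peg 1: [3, 2]
Peg 2: []

After move 6 (0->2):
Peg 0: []
Peg 1: [3, 2]
Peg 2: [1]

After move 7 (2->1):
Peg 0: []
Peg 1: [3, 2, 1]
Peg 2: []

After move 8 (1->2):
Peg 0: []
Peg 1: [3, 2]
Peg 2: [1]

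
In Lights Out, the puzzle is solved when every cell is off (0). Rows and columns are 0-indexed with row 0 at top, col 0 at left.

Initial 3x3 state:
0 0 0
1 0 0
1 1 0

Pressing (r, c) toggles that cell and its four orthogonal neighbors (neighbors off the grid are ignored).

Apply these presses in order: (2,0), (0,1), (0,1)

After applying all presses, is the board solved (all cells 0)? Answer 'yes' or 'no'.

Answer: yes

Derivation:
After press 1 at (2,0):
0 0 0
0 0 0
0 0 0

After press 2 at (0,1):
1 1 1
0 1 0
0 0 0

After press 3 at (0,1):
0 0 0
0 0 0
0 0 0

Lights still on: 0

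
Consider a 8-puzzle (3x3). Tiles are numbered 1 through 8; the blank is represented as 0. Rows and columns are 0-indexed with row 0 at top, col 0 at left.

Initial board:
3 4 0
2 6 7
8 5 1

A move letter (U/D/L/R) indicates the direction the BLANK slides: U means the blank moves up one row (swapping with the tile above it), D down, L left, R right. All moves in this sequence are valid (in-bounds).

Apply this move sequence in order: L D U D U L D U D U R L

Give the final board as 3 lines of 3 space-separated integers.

After move 1 (L):
3 0 4
2 6 7
8 5 1

After move 2 (D):
3 6 4
2 0 7
8 5 1

After move 3 (U):
3 0 4
2 6 7
8 5 1

After move 4 (D):
3 6 4
2 0 7
8 5 1

After move 5 (U):
3 0 4
2 6 7
8 5 1

After move 6 (L):
0 3 4
2 6 7
8 5 1

After move 7 (D):
2 3 4
0 6 7
8 5 1

After move 8 (U):
0 3 4
2 6 7
8 5 1

After move 9 (D):
2 3 4
0 6 7
8 5 1

After move 10 (U):
0 3 4
2 6 7
8 5 1

After move 11 (R):
3 0 4
2 6 7
8 5 1

After move 12 (L):
0 3 4
2 6 7
8 5 1

Answer: 0 3 4
2 6 7
8 5 1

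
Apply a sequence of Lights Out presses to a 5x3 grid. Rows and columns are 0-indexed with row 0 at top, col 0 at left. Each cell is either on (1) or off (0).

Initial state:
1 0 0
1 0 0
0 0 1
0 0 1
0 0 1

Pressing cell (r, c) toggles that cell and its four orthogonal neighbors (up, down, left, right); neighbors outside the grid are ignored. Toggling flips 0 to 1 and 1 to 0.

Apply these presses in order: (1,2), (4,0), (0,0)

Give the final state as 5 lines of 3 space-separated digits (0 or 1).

After press 1 at (1,2):
1 0 1
1 1 1
0 0 0
0 0 1
0 0 1

After press 2 at (4,0):
1 0 1
1 1 1
0 0 0
1 0 1
1 1 1

After press 3 at (0,0):
0 1 1
0 1 1
0 0 0
1 0 1
1 1 1

Answer: 0 1 1
0 1 1
0 0 0
1 0 1
1 1 1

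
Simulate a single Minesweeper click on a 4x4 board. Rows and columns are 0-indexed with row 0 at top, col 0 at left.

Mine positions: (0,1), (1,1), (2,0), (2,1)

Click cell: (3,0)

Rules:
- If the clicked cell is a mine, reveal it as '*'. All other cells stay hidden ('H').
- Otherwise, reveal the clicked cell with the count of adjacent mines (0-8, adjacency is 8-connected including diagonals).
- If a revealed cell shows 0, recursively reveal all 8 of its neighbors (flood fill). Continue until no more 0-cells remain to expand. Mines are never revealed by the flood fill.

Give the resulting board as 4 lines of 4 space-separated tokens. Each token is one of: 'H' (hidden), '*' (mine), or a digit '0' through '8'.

H H H H
H H H H
H H H H
2 H H H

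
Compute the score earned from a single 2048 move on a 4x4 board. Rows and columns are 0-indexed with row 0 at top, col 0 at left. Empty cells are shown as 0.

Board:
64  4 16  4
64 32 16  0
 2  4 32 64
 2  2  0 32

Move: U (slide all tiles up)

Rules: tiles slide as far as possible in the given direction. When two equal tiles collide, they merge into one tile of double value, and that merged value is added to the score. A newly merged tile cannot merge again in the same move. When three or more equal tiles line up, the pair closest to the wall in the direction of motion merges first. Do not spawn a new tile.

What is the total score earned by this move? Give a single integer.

Slide up:
col 0: [64, 64, 2, 2] -> [128, 4, 0, 0]  score +132 (running 132)
col 1: [4, 32, 4, 2] -> [4, 32, 4, 2]  score +0 (running 132)
col 2: [16, 16, 32, 0] -> [32, 32, 0, 0]  score +32 (running 164)
col 3: [4, 0, 64, 32] -> [4, 64, 32, 0]  score +0 (running 164)
Board after move:
128   4  32   4
  4  32  32  64
  0   4   0  32
  0   2   0   0

Answer: 164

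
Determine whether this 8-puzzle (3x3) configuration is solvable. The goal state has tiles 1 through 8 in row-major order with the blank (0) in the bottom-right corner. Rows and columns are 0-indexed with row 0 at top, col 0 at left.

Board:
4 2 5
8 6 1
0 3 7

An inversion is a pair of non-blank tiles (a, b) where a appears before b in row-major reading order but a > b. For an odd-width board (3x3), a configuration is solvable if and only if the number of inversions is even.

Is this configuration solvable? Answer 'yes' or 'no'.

Answer: yes

Derivation:
Inversions (pairs i<j in row-major order where tile[i] > tile[j] > 0): 12
12 is even, so the puzzle is solvable.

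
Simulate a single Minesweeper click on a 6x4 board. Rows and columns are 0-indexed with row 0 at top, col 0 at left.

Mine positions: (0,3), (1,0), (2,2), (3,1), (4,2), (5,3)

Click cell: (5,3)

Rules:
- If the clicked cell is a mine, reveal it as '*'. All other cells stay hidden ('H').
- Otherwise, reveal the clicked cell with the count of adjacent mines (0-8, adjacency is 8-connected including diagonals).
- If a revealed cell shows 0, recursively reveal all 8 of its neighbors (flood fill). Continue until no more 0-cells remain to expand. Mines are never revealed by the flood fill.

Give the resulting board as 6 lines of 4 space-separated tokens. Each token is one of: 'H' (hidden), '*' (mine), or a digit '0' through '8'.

H H H H
H H H H
H H H H
H H H H
H H H H
H H H *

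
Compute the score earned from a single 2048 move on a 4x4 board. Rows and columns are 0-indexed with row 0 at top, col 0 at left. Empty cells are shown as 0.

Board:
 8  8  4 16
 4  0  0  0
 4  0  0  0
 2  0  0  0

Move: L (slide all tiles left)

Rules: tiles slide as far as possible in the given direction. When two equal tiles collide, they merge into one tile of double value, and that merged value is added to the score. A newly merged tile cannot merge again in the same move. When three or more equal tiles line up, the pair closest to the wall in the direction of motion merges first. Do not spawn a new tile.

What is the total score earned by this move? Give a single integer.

Slide left:
row 0: [8, 8, 4, 16] -> [16, 4, 16, 0]  score +16 (running 16)
row 1: [4, 0, 0, 0] -> [4, 0, 0, 0]  score +0 (running 16)
row 2: [4, 0, 0, 0] -> [4, 0, 0, 0]  score +0 (running 16)
row 3: [2, 0, 0, 0] -> [2, 0, 0, 0]  score +0 (running 16)
Board after move:
16  4 16  0
 4  0  0  0
 4  0  0  0
 2  0  0  0

Answer: 16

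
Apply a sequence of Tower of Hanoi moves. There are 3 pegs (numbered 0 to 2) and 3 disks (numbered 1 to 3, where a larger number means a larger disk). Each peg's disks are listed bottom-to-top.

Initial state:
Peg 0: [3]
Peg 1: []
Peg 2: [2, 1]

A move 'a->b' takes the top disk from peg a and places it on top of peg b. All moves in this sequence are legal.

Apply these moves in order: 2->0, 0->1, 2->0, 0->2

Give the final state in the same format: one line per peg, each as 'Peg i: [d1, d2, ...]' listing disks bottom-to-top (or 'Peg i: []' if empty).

Answer: Peg 0: [3]
Peg 1: [1]
Peg 2: [2]

Derivation:
After move 1 (2->0):
Peg 0: [3, 1]
Peg 1: []
Peg 2: [2]

After move 2 (0->1):
Peg 0: [3]
Peg 1: [1]
Peg 2: [2]

After move 3 (2->0):
Peg 0: [3, 2]
Peg 1: [1]
Peg 2: []

After move 4 (0->2):
Peg 0: [3]
Peg 1: [1]
Peg 2: [2]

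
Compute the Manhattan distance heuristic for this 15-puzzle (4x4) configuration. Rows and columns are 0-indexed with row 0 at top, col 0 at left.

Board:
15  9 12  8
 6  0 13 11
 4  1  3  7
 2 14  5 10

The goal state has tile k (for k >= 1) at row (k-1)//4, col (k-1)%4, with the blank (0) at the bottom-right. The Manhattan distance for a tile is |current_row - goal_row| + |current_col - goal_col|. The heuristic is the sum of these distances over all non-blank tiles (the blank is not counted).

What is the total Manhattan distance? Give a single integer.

Answer: 42

Derivation:
Tile 15: at (0,0), goal (3,2), distance |0-3|+|0-2| = 5
Tile 9: at (0,1), goal (2,0), distance |0-2|+|1-0| = 3
Tile 12: at (0,2), goal (2,3), distance |0-2|+|2-3| = 3
Tile 8: at (0,3), goal (1,3), distance |0-1|+|3-3| = 1
Tile 6: at (1,0), goal (1,1), distance |1-1|+|0-1| = 1
Tile 13: at (1,2), goal (3,0), distance |1-3|+|2-0| = 4
Tile 11: at (1,3), goal (2,2), distance |1-2|+|3-2| = 2
Tile 4: at (2,0), goal (0,3), distance |2-0|+|0-3| = 5
Tile 1: at (2,1), goal (0,0), distance |2-0|+|1-0| = 3
Tile 3: at (2,2), goal (0,2), distance |2-0|+|2-2| = 2
Tile 7: at (2,3), goal (1,2), distance |2-1|+|3-2| = 2
Tile 2: at (3,0), goal (0,1), distance |3-0|+|0-1| = 4
Tile 14: at (3,1), goal (3,1), distance |3-3|+|1-1| = 0
Tile 5: at (3,2), goal (1,0), distance |3-1|+|2-0| = 4
Tile 10: at (3,3), goal (2,1), distance |3-2|+|3-1| = 3
Sum: 5 + 3 + 3 + 1 + 1 + 4 + 2 + 5 + 3 + 2 + 2 + 4 + 0 + 4 + 3 = 42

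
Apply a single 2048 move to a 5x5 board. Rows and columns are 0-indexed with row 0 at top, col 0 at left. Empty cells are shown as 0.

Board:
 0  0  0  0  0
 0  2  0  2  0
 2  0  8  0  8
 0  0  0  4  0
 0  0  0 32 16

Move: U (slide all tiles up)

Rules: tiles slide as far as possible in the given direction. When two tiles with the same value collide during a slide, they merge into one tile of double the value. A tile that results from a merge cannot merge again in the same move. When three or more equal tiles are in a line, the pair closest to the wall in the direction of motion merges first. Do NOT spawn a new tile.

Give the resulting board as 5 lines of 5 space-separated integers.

Answer:  2  2  8  2  8
 0  0  0  4 16
 0  0  0 32  0
 0  0  0  0  0
 0  0  0  0  0

Derivation:
Slide up:
col 0: [0, 0, 2, 0, 0] -> [2, 0, 0, 0, 0]
col 1: [0, 2, 0, 0, 0] -> [2, 0, 0, 0, 0]
col 2: [0, 0, 8, 0, 0] -> [8, 0, 0, 0, 0]
col 3: [0, 2, 0, 4, 32] -> [2, 4, 32, 0, 0]
col 4: [0, 0, 8, 0, 16] -> [8, 16, 0, 0, 0]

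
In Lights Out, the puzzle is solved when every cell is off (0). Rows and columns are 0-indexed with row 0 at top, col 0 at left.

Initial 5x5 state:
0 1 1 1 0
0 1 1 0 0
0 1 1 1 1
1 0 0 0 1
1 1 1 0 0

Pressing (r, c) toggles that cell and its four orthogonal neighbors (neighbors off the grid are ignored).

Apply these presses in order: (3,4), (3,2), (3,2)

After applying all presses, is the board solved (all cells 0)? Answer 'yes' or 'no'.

After press 1 at (3,4):
0 1 1 1 0
0 1 1 0 0
0 1 1 1 0
1 0 0 1 0
1 1 1 0 1

After press 2 at (3,2):
0 1 1 1 0
0 1 1 0 0
0 1 0 1 0
1 1 1 0 0
1 1 0 0 1

After press 3 at (3,2):
0 1 1 1 0
0 1 1 0 0
0 1 1 1 0
1 0 0 1 0
1 1 1 0 1

Lights still on: 14

Answer: no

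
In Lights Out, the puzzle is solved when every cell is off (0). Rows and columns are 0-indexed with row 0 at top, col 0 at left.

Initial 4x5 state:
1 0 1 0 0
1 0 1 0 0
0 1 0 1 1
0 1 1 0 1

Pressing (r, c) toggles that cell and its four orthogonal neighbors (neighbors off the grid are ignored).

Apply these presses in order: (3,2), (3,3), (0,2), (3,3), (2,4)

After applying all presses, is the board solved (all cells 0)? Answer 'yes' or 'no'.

After press 1 at (3,2):
1 0 1 0 0
1 0 1 0 0
0 1 1 1 1
0 0 0 1 1

After press 2 at (3,3):
1 0 1 0 0
1 0 1 0 0
0 1 1 0 1
0 0 1 0 0

After press 3 at (0,2):
1 1 0 1 0
1 0 0 0 0
0 1 1 0 1
0 0 1 0 0

After press 4 at (3,3):
1 1 0 1 0
1 0 0 0 0
0 1 1 1 1
0 0 0 1 1

After press 5 at (2,4):
1 1 0 1 0
1 0 0 0 1
0 1 1 0 0
0 0 0 1 0

Lights still on: 8

Answer: no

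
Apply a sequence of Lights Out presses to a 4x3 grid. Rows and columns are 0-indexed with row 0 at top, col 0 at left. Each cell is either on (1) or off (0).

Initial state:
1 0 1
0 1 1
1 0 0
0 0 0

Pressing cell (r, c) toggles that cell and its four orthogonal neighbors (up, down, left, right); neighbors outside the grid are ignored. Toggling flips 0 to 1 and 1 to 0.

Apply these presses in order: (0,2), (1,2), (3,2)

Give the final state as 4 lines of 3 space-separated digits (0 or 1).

Answer: 1 1 1
0 0 1
1 0 0
0 1 1

Derivation:
After press 1 at (0,2):
1 1 0
0 1 0
1 0 0
0 0 0

After press 2 at (1,2):
1 1 1
0 0 1
1 0 1
0 0 0

After press 3 at (3,2):
1 1 1
0 0 1
1 0 0
0 1 1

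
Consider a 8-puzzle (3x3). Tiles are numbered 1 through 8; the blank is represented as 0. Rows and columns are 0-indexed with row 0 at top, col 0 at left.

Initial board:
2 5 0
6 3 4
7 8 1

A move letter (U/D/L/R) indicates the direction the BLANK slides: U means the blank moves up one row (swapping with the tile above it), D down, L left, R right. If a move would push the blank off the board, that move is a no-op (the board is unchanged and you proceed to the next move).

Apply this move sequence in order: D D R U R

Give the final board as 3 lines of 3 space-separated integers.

Answer: 2 5 4
6 3 0
7 8 1

Derivation:
After move 1 (D):
2 5 4
6 3 0
7 8 1

After move 2 (D):
2 5 4
6 3 1
7 8 0

After move 3 (R):
2 5 4
6 3 1
7 8 0

After move 4 (U):
2 5 4
6 3 0
7 8 1

After move 5 (R):
2 5 4
6 3 0
7 8 1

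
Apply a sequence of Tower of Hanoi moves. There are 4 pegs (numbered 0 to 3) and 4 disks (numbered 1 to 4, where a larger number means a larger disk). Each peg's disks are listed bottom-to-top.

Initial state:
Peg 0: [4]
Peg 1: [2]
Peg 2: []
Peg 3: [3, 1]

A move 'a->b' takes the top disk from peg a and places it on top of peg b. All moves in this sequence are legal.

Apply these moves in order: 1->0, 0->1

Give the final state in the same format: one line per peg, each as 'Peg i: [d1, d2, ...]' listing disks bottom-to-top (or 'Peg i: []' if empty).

Answer: Peg 0: [4]
Peg 1: [2]
Peg 2: []
Peg 3: [3, 1]

Derivation:
After move 1 (1->0):
Peg 0: [4, 2]
Peg 1: []
Peg 2: []
Peg 3: [3, 1]

After move 2 (0->1):
Peg 0: [4]
Peg 1: [2]
Peg 2: []
Peg 3: [3, 1]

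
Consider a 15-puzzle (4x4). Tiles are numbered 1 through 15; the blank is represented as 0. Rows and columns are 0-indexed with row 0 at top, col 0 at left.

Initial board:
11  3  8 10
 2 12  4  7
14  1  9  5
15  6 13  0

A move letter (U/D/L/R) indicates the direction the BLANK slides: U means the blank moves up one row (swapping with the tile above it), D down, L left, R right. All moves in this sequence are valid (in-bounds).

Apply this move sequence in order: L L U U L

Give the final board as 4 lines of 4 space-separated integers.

Answer: 11  3  8 10
 0  2  4  7
14 12  9  5
15  1  6 13

Derivation:
After move 1 (L):
11  3  8 10
 2 12  4  7
14  1  9  5
15  6  0 13

After move 2 (L):
11  3  8 10
 2 12  4  7
14  1  9  5
15  0  6 13

After move 3 (U):
11  3  8 10
 2 12  4  7
14  0  9  5
15  1  6 13

After move 4 (U):
11  3  8 10
 2  0  4  7
14 12  9  5
15  1  6 13

After move 5 (L):
11  3  8 10
 0  2  4  7
14 12  9  5
15  1  6 13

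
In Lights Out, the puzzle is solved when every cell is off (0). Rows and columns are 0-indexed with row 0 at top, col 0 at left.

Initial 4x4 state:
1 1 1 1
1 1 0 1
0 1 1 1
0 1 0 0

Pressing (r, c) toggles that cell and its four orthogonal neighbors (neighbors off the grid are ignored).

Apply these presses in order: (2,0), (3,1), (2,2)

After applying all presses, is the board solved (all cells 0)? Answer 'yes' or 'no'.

After press 1 at (2,0):
1 1 1 1
0 1 0 1
1 0 1 1
1 1 0 0

After press 2 at (3,1):
1 1 1 1
0 1 0 1
1 1 1 1
0 0 1 0

After press 3 at (2,2):
1 1 1 1
0 1 1 1
1 0 0 0
0 0 0 0

Lights still on: 8

Answer: no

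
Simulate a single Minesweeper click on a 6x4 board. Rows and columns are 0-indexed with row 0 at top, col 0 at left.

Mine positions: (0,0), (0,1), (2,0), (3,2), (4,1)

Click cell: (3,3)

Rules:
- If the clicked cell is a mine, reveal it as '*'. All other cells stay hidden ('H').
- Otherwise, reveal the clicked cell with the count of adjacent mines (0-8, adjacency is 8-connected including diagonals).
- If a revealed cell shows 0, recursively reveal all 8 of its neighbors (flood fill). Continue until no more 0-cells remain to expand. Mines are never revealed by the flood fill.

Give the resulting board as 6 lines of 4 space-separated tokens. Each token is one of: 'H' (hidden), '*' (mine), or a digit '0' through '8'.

H H H H
H H H H
H H H H
H H H 1
H H H H
H H H H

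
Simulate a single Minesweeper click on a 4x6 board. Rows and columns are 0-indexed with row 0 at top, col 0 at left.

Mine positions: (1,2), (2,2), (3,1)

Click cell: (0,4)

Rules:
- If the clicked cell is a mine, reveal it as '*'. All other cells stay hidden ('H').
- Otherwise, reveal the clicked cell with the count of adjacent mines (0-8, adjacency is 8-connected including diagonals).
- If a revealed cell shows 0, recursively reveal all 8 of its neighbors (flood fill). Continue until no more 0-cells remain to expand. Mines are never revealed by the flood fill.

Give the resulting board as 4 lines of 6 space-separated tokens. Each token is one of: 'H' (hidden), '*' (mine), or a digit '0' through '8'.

H H H 1 0 0
H H H 2 0 0
H H H 2 0 0
H H H 1 0 0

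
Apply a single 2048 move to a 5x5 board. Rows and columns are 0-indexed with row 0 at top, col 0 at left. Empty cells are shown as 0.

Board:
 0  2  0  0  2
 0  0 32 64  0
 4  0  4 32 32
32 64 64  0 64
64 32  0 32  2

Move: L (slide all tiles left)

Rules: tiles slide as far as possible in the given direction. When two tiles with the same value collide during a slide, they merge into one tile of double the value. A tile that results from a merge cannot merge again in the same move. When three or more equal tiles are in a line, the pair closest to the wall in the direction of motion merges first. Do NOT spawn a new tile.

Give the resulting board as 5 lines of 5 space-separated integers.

Slide left:
row 0: [0, 2, 0, 0, 2] -> [4, 0, 0, 0, 0]
row 1: [0, 0, 32, 64, 0] -> [32, 64, 0, 0, 0]
row 2: [4, 0, 4, 32, 32] -> [8, 64, 0, 0, 0]
row 3: [32, 64, 64, 0, 64] -> [32, 128, 64, 0, 0]
row 4: [64, 32, 0, 32, 2] -> [64, 64, 2, 0, 0]

Answer:   4   0   0   0   0
 32  64   0   0   0
  8  64   0   0   0
 32 128  64   0   0
 64  64   2   0   0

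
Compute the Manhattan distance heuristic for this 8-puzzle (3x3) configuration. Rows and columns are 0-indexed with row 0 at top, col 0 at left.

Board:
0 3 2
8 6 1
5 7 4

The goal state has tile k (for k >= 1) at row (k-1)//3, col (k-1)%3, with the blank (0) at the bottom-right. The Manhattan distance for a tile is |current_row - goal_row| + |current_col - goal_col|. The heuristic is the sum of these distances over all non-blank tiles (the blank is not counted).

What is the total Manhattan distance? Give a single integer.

Answer: 14

Derivation:
Tile 3: at (0,1), goal (0,2), distance |0-0|+|1-2| = 1
Tile 2: at (0,2), goal (0,1), distance |0-0|+|2-1| = 1
Tile 8: at (1,0), goal (2,1), distance |1-2|+|0-1| = 2
Tile 6: at (1,1), goal (1,2), distance |1-1|+|1-2| = 1
Tile 1: at (1,2), goal (0,0), distance |1-0|+|2-0| = 3
Tile 5: at (2,0), goal (1,1), distance |2-1|+|0-1| = 2
Tile 7: at (2,1), goal (2,0), distance |2-2|+|1-0| = 1
Tile 4: at (2,2), goal (1,0), distance |2-1|+|2-0| = 3
Sum: 1 + 1 + 2 + 1 + 3 + 2 + 1 + 3 = 14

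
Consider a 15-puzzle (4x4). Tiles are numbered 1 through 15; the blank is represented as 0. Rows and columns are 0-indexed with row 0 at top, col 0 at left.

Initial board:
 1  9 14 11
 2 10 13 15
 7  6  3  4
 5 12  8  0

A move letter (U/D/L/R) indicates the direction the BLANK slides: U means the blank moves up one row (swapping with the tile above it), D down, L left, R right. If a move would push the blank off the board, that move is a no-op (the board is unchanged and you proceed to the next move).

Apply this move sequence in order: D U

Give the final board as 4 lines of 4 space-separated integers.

After move 1 (D):
 1  9 14 11
 2 10 13 15
 7  6  3  4
 5 12  8  0

After move 2 (U):
 1  9 14 11
 2 10 13 15
 7  6  3  0
 5 12  8  4

Answer:  1  9 14 11
 2 10 13 15
 7  6  3  0
 5 12  8  4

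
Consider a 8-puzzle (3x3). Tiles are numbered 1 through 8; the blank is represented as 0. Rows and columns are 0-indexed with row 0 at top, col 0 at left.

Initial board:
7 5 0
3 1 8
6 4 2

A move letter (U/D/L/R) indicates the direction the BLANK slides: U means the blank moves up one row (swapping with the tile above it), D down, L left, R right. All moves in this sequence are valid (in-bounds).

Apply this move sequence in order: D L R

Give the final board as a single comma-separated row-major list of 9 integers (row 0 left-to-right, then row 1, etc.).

After move 1 (D):
7 5 8
3 1 0
6 4 2

After move 2 (L):
7 5 8
3 0 1
6 4 2

After move 3 (R):
7 5 8
3 1 0
6 4 2

Answer: 7, 5, 8, 3, 1, 0, 6, 4, 2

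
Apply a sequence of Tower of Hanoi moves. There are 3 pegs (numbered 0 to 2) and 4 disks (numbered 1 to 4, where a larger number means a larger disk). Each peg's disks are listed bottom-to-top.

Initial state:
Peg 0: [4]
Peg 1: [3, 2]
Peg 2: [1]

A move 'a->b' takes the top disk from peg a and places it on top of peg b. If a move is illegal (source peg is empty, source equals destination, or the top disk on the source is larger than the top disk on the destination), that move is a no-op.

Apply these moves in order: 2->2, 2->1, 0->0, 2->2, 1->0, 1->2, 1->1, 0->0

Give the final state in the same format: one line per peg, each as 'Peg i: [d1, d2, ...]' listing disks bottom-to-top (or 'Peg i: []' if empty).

Answer: Peg 0: [4, 1]
Peg 1: [3]
Peg 2: [2]

Derivation:
After move 1 (2->2):
Peg 0: [4]
Peg 1: [3, 2]
Peg 2: [1]

After move 2 (2->1):
Peg 0: [4]
Peg 1: [3, 2, 1]
Peg 2: []

After move 3 (0->0):
Peg 0: [4]
Peg 1: [3, 2, 1]
Peg 2: []

After move 4 (2->2):
Peg 0: [4]
Peg 1: [3, 2, 1]
Peg 2: []

After move 5 (1->0):
Peg 0: [4, 1]
Peg 1: [3, 2]
Peg 2: []

After move 6 (1->2):
Peg 0: [4, 1]
Peg 1: [3]
Peg 2: [2]

After move 7 (1->1):
Peg 0: [4, 1]
Peg 1: [3]
Peg 2: [2]

After move 8 (0->0):
Peg 0: [4, 1]
Peg 1: [3]
Peg 2: [2]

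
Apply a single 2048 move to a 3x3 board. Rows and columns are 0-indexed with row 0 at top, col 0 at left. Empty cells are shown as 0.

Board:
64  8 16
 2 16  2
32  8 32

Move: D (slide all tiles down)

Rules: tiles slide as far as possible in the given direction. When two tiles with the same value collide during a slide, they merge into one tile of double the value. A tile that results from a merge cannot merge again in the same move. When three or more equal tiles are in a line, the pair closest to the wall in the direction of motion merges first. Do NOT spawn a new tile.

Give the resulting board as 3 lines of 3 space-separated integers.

Slide down:
col 0: [64, 2, 32] -> [64, 2, 32]
col 1: [8, 16, 8] -> [8, 16, 8]
col 2: [16, 2, 32] -> [16, 2, 32]

Answer: 64  8 16
 2 16  2
32  8 32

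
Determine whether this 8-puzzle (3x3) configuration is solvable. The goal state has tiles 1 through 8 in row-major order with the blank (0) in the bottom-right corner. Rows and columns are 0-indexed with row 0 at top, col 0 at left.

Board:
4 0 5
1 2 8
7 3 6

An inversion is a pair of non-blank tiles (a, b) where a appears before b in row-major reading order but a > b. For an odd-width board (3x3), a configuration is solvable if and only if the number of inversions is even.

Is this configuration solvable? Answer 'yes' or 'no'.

Inversions (pairs i<j in row-major order where tile[i] > tile[j] > 0): 11
11 is odd, so the puzzle is not solvable.

Answer: no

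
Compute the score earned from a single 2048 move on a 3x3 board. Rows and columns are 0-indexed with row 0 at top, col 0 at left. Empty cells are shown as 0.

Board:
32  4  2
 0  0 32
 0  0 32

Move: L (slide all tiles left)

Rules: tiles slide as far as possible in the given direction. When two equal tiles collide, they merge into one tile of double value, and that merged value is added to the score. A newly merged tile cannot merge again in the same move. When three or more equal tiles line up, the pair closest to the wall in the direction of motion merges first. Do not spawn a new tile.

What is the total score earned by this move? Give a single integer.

Slide left:
row 0: [32, 4, 2] -> [32, 4, 2]  score +0 (running 0)
row 1: [0, 0, 32] -> [32, 0, 0]  score +0 (running 0)
row 2: [0, 0, 32] -> [32, 0, 0]  score +0 (running 0)
Board after move:
32  4  2
32  0  0
32  0  0

Answer: 0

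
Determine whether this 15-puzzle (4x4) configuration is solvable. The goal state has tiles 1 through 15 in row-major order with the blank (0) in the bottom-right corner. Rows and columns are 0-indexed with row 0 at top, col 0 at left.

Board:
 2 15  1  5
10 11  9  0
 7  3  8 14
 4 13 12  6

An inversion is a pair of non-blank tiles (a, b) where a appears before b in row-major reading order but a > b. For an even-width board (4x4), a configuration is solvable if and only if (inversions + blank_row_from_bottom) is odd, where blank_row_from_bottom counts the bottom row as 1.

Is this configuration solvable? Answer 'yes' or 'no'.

Answer: no

Derivation:
Inversions: 45
Blank is in row 1 (0-indexed from top), which is row 3 counting from the bottom (bottom = 1).
45 + 3 = 48, which is even, so the puzzle is not solvable.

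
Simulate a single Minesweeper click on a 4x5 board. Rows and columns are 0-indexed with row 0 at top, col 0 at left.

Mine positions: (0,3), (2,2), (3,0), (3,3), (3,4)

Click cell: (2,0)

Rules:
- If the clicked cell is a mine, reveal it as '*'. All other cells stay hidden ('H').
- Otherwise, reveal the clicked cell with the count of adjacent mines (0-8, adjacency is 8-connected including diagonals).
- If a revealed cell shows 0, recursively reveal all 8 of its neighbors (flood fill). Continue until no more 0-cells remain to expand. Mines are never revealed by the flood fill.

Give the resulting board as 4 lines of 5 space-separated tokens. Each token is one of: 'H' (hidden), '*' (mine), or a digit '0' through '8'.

H H H H H
H H H H H
1 H H H H
H H H H H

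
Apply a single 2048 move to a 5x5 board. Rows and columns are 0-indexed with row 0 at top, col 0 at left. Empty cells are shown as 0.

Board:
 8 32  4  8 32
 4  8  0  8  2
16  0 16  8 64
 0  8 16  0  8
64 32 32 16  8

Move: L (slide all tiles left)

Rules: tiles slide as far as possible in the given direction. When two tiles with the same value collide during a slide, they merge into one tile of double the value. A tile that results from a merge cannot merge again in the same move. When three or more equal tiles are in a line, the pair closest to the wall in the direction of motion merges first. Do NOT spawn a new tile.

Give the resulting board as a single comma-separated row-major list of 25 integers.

Answer: 8, 32, 4, 8, 32, 4, 16, 2, 0, 0, 32, 8, 64, 0, 0, 8, 16, 8, 0, 0, 64, 64, 16, 8, 0

Derivation:
Slide left:
row 0: [8, 32, 4, 8, 32] -> [8, 32, 4, 8, 32]
row 1: [4, 8, 0, 8, 2] -> [4, 16, 2, 0, 0]
row 2: [16, 0, 16, 8, 64] -> [32, 8, 64, 0, 0]
row 3: [0, 8, 16, 0, 8] -> [8, 16, 8, 0, 0]
row 4: [64, 32, 32, 16, 8] -> [64, 64, 16, 8, 0]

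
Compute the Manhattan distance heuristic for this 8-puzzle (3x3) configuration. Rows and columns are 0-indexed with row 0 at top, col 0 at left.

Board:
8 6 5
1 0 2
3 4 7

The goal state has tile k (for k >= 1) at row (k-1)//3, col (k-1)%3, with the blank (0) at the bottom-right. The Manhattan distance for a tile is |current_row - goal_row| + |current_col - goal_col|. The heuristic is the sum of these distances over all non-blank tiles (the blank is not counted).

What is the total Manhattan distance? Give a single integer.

Answer: 18

Derivation:
Tile 8: at (0,0), goal (2,1), distance |0-2|+|0-1| = 3
Tile 6: at (0,1), goal (1,2), distance |0-1|+|1-2| = 2
Tile 5: at (0,2), goal (1,1), distance |0-1|+|2-1| = 2
Tile 1: at (1,0), goal (0,0), distance |1-0|+|0-0| = 1
Tile 2: at (1,2), goal (0,1), distance |1-0|+|2-1| = 2
Tile 3: at (2,0), goal (0,2), distance |2-0|+|0-2| = 4
Tile 4: at (2,1), goal (1,0), distance |2-1|+|1-0| = 2
Tile 7: at (2,2), goal (2,0), distance |2-2|+|2-0| = 2
Sum: 3 + 2 + 2 + 1 + 2 + 4 + 2 + 2 = 18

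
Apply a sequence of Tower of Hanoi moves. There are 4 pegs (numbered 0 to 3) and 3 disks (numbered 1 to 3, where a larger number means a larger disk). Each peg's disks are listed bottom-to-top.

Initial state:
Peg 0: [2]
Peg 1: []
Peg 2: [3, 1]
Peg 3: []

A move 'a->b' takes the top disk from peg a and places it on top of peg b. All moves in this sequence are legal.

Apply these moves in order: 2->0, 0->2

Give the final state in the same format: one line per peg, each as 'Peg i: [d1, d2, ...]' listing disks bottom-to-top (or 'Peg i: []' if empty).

After move 1 (2->0):
Peg 0: [2, 1]
Peg 1: []
Peg 2: [3]
Peg 3: []

After move 2 (0->2):
Peg 0: [2]
Peg 1: []
Peg 2: [3, 1]
Peg 3: []

Answer: Peg 0: [2]
Peg 1: []
Peg 2: [3, 1]
Peg 3: []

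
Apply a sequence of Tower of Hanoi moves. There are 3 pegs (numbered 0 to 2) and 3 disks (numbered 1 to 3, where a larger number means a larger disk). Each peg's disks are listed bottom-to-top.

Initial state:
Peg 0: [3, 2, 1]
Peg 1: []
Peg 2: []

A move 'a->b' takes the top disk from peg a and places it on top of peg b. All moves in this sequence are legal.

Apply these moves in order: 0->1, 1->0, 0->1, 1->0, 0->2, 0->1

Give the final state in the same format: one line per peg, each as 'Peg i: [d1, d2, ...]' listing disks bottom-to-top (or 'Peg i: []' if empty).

After move 1 (0->1):
Peg 0: [3, 2]
Peg 1: [1]
Peg 2: []

After move 2 (1->0):
Peg 0: [3, 2, 1]
Peg 1: []
Peg 2: []

After move 3 (0->1):
Peg 0: [3, 2]
Peg 1: [1]
Peg 2: []

After move 4 (1->0):
Peg 0: [3, 2, 1]
Peg 1: []
Peg 2: []

After move 5 (0->2):
Peg 0: [3, 2]
Peg 1: []
Peg 2: [1]

After move 6 (0->1):
Peg 0: [3]
Peg 1: [2]
Peg 2: [1]

Answer: Peg 0: [3]
Peg 1: [2]
Peg 2: [1]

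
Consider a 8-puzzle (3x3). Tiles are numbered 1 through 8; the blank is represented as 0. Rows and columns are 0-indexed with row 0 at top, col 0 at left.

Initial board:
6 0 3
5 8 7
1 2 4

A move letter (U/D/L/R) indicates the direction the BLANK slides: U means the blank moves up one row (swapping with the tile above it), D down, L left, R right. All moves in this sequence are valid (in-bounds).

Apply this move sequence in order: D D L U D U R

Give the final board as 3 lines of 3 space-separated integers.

Answer: 6 8 3
2 0 7
5 1 4

Derivation:
After move 1 (D):
6 8 3
5 0 7
1 2 4

After move 2 (D):
6 8 3
5 2 7
1 0 4

After move 3 (L):
6 8 3
5 2 7
0 1 4

After move 4 (U):
6 8 3
0 2 7
5 1 4

After move 5 (D):
6 8 3
5 2 7
0 1 4

After move 6 (U):
6 8 3
0 2 7
5 1 4

After move 7 (R):
6 8 3
2 0 7
5 1 4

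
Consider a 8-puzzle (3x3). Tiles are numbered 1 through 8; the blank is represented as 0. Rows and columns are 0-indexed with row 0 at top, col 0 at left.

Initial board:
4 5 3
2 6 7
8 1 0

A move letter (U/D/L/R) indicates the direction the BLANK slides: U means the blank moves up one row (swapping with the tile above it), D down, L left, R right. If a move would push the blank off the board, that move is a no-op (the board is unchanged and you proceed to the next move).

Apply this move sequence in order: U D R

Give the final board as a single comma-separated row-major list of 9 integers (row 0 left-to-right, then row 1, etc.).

After move 1 (U):
4 5 3
2 6 0
8 1 7

After move 2 (D):
4 5 3
2 6 7
8 1 0

After move 3 (R):
4 5 3
2 6 7
8 1 0

Answer: 4, 5, 3, 2, 6, 7, 8, 1, 0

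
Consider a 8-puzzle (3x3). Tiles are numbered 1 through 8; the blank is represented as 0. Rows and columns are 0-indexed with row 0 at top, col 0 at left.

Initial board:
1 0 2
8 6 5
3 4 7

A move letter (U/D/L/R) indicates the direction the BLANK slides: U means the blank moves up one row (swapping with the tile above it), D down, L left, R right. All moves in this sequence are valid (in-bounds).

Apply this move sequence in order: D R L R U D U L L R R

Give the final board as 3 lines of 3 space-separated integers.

Answer: 1 6 0
8 5 2
3 4 7

Derivation:
After move 1 (D):
1 6 2
8 0 5
3 4 7

After move 2 (R):
1 6 2
8 5 0
3 4 7

After move 3 (L):
1 6 2
8 0 5
3 4 7

After move 4 (R):
1 6 2
8 5 0
3 4 7

After move 5 (U):
1 6 0
8 5 2
3 4 7

After move 6 (D):
1 6 2
8 5 0
3 4 7

After move 7 (U):
1 6 0
8 5 2
3 4 7

After move 8 (L):
1 0 6
8 5 2
3 4 7

After move 9 (L):
0 1 6
8 5 2
3 4 7

After move 10 (R):
1 0 6
8 5 2
3 4 7

After move 11 (R):
1 6 0
8 5 2
3 4 7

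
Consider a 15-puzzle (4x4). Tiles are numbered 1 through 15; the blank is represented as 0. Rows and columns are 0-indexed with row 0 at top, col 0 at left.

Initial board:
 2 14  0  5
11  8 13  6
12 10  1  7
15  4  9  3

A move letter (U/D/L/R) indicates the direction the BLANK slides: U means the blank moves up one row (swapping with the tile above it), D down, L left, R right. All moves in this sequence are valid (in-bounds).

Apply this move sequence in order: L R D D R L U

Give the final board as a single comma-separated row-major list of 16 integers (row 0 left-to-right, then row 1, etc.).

After move 1 (L):
 2  0 14  5
11  8 13  6
12 10  1  7
15  4  9  3

After move 2 (R):
 2 14  0  5
11  8 13  6
12 10  1  7
15  4  9  3

After move 3 (D):
 2 14 13  5
11  8  0  6
12 10  1  7
15  4  9  3

After move 4 (D):
 2 14 13  5
11  8  1  6
12 10  0  7
15  4  9  3

After move 5 (R):
 2 14 13  5
11  8  1  6
12 10  7  0
15  4  9  3

After move 6 (L):
 2 14 13  5
11  8  1  6
12 10  0  7
15  4  9  3

After move 7 (U):
 2 14 13  5
11  8  0  6
12 10  1  7
15  4  9  3

Answer: 2, 14, 13, 5, 11, 8, 0, 6, 12, 10, 1, 7, 15, 4, 9, 3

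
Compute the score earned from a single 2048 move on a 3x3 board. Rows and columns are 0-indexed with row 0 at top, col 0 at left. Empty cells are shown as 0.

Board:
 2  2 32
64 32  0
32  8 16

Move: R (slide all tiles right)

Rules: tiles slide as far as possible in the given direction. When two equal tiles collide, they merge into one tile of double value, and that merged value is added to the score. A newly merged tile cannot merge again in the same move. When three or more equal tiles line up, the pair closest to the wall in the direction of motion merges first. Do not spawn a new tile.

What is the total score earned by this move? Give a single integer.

Answer: 4

Derivation:
Slide right:
row 0: [2, 2, 32] -> [0, 4, 32]  score +4 (running 4)
row 1: [64, 32, 0] -> [0, 64, 32]  score +0 (running 4)
row 2: [32, 8, 16] -> [32, 8, 16]  score +0 (running 4)
Board after move:
 0  4 32
 0 64 32
32  8 16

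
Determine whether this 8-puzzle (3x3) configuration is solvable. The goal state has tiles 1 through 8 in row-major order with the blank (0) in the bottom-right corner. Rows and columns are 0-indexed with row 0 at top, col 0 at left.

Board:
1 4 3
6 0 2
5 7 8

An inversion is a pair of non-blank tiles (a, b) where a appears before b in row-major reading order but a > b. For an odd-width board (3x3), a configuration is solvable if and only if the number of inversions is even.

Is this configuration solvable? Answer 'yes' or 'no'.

Inversions (pairs i<j in row-major order where tile[i] > tile[j] > 0): 5
5 is odd, so the puzzle is not solvable.

Answer: no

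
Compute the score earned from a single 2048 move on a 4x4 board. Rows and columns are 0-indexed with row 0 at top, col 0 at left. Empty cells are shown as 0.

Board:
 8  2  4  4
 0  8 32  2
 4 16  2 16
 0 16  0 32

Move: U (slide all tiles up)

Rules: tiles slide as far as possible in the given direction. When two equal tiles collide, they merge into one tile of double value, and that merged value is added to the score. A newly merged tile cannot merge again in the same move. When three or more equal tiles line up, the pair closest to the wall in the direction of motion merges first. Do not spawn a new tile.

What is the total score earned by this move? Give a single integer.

Answer: 32

Derivation:
Slide up:
col 0: [8, 0, 4, 0] -> [8, 4, 0, 0]  score +0 (running 0)
col 1: [2, 8, 16, 16] -> [2, 8, 32, 0]  score +32 (running 32)
col 2: [4, 32, 2, 0] -> [4, 32, 2, 0]  score +0 (running 32)
col 3: [4, 2, 16, 32] -> [4, 2, 16, 32]  score +0 (running 32)
Board after move:
 8  2  4  4
 4  8 32  2
 0 32  2 16
 0  0  0 32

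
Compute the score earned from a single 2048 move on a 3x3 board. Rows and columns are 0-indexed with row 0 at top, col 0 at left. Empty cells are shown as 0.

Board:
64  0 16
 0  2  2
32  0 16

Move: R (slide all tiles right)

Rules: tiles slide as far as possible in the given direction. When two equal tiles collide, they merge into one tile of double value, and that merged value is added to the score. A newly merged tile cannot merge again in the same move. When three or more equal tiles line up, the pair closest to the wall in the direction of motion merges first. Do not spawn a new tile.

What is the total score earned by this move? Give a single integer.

Slide right:
row 0: [64, 0, 16] -> [0, 64, 16]  score +0 (running 0)
row 1: [0, 2, 2] -> [0, 0, 4]  score +4 (running 4)
row 2: [32, 0, 16] -> [0, 32, 16]  score +0 (running 4)
Board after move:
 0 64 16
 0  0  4
 0 32 16

Answer: 4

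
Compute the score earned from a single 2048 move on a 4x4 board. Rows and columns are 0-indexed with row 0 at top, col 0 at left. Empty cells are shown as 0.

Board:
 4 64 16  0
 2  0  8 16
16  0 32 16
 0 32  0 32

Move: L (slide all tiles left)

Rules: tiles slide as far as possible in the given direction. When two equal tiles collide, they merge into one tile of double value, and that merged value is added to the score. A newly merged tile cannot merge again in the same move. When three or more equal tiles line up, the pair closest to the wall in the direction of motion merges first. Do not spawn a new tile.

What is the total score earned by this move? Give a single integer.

Answer: 64

Derivation:
Slide left:
row 0: [4, 64, 16, 0] -> [4, 64, 16, 0]  score +0 (running 0)
row 1: [2, 0, 8, 16] -> [2, 8, 16, 0]  score +0 (running 0)
row 2: [16, 0, 32, 16] -> [16, 32, 16, 0]  score +0 (running 0)
row 3: [0, 32, 0, 32] -> [64, 0, 0, 0]  score +64 (running 64)
Board after move:
 4 64 16  0
 2  8 16  0
16 32 16  0
64  0  0  0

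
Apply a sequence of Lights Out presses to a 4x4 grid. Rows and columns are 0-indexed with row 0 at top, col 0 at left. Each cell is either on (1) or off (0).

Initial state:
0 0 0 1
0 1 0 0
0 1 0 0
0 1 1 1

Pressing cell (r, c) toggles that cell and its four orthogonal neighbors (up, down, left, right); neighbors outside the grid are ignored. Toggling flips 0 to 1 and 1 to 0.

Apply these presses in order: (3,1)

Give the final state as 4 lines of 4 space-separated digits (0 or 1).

After press 1 at (3,1):
0 0 0 1
0 1 0 0
0 0 0 0
1 0 0 1

Answer: 0 0 0 1
0 1 0 0
0 0 0 0
1 0 0 1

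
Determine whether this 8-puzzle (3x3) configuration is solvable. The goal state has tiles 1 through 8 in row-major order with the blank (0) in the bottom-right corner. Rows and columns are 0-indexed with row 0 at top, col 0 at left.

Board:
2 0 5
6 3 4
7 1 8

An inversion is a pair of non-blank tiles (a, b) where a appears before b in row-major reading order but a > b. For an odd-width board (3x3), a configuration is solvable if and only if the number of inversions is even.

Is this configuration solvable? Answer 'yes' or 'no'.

Inversions (pairs i<j in row-major order where tile[i] > tile[j] > 0): 10
10 is even, so the puzzle is solvable.

Answer: yes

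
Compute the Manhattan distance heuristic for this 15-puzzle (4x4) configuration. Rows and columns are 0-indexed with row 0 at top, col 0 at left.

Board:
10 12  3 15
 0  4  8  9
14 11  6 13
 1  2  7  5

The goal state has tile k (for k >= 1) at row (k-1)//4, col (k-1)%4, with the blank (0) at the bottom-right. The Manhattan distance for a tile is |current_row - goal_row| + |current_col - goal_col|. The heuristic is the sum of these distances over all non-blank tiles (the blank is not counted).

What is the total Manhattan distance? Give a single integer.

Answer: 41

Derivation:
Tile 10: at (0,0), goal (2,1), distance |0-2|+|0-1| = 3
Tile 12: at (0,1), goal (2,3), distance |0-2|+|1-3| = 4
Tile 3: at (0,2), goal (0,2), distance |0-0|+|2-2| = 0
Tile 15: at (0,3), goal (3,2), distance |0-3|+|3-2| = 4
Tile 4: at (1,1), goal (0,3), distance |1-0|+|1-3| = 3
Tile 8: at (1,2), goal (1,3), distance |1-1|+|2-3| = 1
Tile 9: at (1,3), goal (2,0), distance |1-2|+|3-0| = 4
Tile 14: at (2,0), goal (3,1), distance |2-3|+|0-1| = 2
Tile 11: at (2,1), goal (2,2), distance |2-2|+|1-2| = 1
Tile 6: at (2,2), goal (1,1), distance |2-1|+|2-1| = 2
Tile 13: at (2,3), goal (3,0), distance |2-3|+|3-0| = 4
Tile 1: at (3,0), goal (0,0), distance |3-0|+|0-0| = 3
Tile 2: at (3,1), goal (0,1), distance |3-0|+|1-1| = 3
Tile 7: at (3,2), goal (1,2), distance |3-1|+|2-2| = 2
Tile 5: at (3,3), goal (1,0), distance |3-1|+|3-0| = 5
Sum: 3 + 4 + 0 + 4 + 3 + 1 + 4 + 2 + 1 + 2 + 4 + 3 + 3 + 2 + 5 = 41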